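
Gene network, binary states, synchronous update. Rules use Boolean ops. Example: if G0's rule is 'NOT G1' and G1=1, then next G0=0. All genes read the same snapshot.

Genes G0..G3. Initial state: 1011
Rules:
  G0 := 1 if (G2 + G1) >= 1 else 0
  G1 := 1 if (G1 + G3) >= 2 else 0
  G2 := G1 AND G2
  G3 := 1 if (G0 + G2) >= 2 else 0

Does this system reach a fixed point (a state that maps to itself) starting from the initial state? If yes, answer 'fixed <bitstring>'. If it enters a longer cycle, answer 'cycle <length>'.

Answer: fixed 0000

Derivation:
Step 0: 1011
Step 1: G0=(1+0>=1)=1 G1=(0+1>=2)=0 G2=G1&G2=0&1=0 G3=(1+1>=2)=1 -> 1001
Step 2: G0=(0+0>=1)=0 G1=(0+1>=2)=0 G2=G1&G2=0&0=0 G3=(1+0>=2)=0 -> 0000
Step 3: G0=(0+0>=1)=0 G1=(0+0>=2)=0 G2=G1&G2=0&0=0 G3=(0+0>=2)=0 -> 0000
Fixed point reached at step 2: 0000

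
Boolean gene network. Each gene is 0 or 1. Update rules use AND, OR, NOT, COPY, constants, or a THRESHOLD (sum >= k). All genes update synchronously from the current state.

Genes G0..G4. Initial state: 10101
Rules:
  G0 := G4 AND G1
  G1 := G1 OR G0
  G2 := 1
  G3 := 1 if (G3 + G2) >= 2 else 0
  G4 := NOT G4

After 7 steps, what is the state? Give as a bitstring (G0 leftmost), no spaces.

Step 1: G0=G4&G1=1&0=0 G1=G1|G0=0|1=1 G2=1(const) G3=(0+1>=2)=0 G4=NOT G4=NOT 1=0 -> 01100
Step 2: G0=G4&G1=0&1=0 G1=G1|G0=1|0=1 G2=1(const) G3=(0+1>=2)=0 G4=NOT G4=NOT 0=1 -> 01101
Step 3: G0=G4&G1=1&1=1 G1=G1|G0=1|0=1 G2=1(const) G3=(0+1>=2)=0 G4=NOT G4=NOT 1=0 -> 11100
Step 4: G0=G4&G1=0&1=0 G1=G1|G0=1|1=1 G2=1(const) G3=(0+1>=2)=0 G4=NOT G4=NOT 0=1 -> 01101
Step 5: G0=G4&G1=1&1=1 G1=G1|G0=1|0=1 G2=1(const) G3=(0+1>=2)=0 G4=NOT G4=NOT 1=0 -> 11100
Step 6: G0=G4&G1=0&1=0 G1=G1|G0=1|1=1 G2=1(const) G3=(0+1>=2)=0 G4=NOT G4=NOT 0=1 -> 01101
Step 7: G0=G4&G1=1&1=1 G1=G1|G0=1|0=1 G2=1(const) G3=(0+1>=2)=0 G4=NOT G4=NOT 1=0 -> 11100

11100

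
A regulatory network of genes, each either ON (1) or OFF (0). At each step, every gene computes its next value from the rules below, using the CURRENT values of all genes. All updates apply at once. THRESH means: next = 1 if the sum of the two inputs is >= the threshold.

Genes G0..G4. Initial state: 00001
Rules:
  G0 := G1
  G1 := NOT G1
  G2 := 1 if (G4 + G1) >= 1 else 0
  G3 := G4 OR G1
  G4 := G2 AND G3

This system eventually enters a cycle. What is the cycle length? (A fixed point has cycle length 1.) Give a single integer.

Step 0: 00001
Step 1: G0=G1=0 G1=NOT G1=NOT 0=1 G2=(1+0>=1)=1 G3=G4|G1=1|0=1 G4=G2&G3=0&0=0 -> 01110
Step 2: G0=G1=1 G1=NOT G1=NOT 1=0 G2=(0+1>=1)=1 G3=G4|G1=0|1=1 G4=G2&G3=1&1=1 -> 10111
Step 3: G0=G1=0 G1=NOT G1=NOT 0=1 G2=(1+0>=1)=1 G3=G4|G1=1|0=1 G4=G2&G3=1&1=1 -> 01111
Step 4: G0=G1=1 G1=NOT G1=NOT 1=0 G2=(1+1>=1)=1 G3=G4|G1=1|1=1 G4=G2&G3=1&1=1 -> 10111
State from step 4 equals state from step 2 -> cycle length 2

Answer: 2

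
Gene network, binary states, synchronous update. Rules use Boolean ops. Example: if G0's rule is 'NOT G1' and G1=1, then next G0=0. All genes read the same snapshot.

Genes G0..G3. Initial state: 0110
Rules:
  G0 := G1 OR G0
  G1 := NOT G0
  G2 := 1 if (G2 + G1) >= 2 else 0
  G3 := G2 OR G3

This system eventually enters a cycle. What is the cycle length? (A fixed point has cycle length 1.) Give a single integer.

Step 0: 0110
Step 1: G0=G1|G0=1|0=1 G1=NOT G0=NOT 0=1 G2=(1+1>=2)=1 G3=G2|G3=1|0=1 -> 1111
Step 2: G0=G1|G0=1|1=1 G1=NOT G0=NOT 1=0 G2=(1+1>=2)=1 G3=G2|G3=1|1=1 -> 1011
Step 3: G0=G1|G0=0|1=1 G1=NOT G0=NOT 1=0 G2=(1+0>=2)=0 G3=G2|G3=1|1=1 -> 1001
Step 4: G0=G1|G0=0|1=1 G1=NOT G0=NOT 1=0 G2=(0+0>=2)=0 G3=G2|G3=0|1=1 -> 1001
State from step 4 equals state from step 3 -> cycle length 1

Answer: 1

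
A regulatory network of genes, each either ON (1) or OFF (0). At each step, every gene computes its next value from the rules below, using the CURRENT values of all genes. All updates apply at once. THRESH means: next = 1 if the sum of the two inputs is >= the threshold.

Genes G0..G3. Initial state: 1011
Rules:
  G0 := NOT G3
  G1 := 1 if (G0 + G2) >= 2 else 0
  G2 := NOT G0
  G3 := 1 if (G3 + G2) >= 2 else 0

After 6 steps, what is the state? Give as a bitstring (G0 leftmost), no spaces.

Step 1: G0=NOT G3=NOT 1=0 G1=(1+1>=2)=1 G2=NOT G0=NOT 1=0 G3=(1+1>=2)=1 -> 0101
Step 2: G0=NOT G3=NOT 1=0 G1=(0+0>=2)=0 G2=NOT G0=NOT 0=1 G3=(1+0>=2)=0 -> 0010
Step 3: G0=NOT G3=NOT 0=1 G1=(0+1>=2)=0 G2=NOT G0=NOT 0=1 G3=(0+1>=2)=0 -> 1010
Step 4: G0=NOT G3=NOT 0=1 G1=(1+1>=2)=1 G2=NOT G0=NOT 1=0 G3=(0+1>=2)=0 -> 1100
Step 5: G0=NOT G3=NOT 0=1 G1=(1+0>=2)=0 G2=NOT G0=NOT 1=0 G3=(0+0>=2)=0 -> 1000
Step 6: G0=NOT G3=NOT 0=1 G1=(1+0>=2)=0 G2=NOT G0=NOT 1=0 G3=(0+0>=2)=0 -> 1000

1000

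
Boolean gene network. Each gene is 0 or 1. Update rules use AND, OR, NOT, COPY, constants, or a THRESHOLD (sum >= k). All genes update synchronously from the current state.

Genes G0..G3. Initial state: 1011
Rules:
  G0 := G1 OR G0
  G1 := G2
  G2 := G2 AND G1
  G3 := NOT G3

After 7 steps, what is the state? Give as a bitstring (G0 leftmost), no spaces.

Step 1: G0=G1|G0=0|1=1 G1=G2=1 G2=G2&G1=1&0=0 G3=NOT G3=NOT 1=0 -> 1100
Step 2: G0=G1|G0=1|1=1 G1=G2=0 G2=G2&G1=0&1=0 G3=NOT G3=NOT 0=1 -> 1001
Step 3: G0=G1|G0=0|1=1 G1=G2=0 G2=G2&G1=0&0=0 G3=NOT G3=NOT 1=0 -> 1000
Step 4: G0=G1|G0=0|1=1 G1=G2=0 G2=G2&G1=0&0=0 G3=NOT G3=NOT 0=1 -> 1001
Step 5: G0=G1|G0=0|1=1 G1=G2=0 G2=G2&G1=0&0=0 G3=NOT G3=NOT 1=0 -> 1000
Step 6: G0=G1|G0=0|1=1 G1=G2=0 G2=G2&G1=0&0=0 G3=NOT G3=NOT 0=1 -> 1001
Step 7: G0=G1|G0=0|1=1 G1=G2=0 G2=G2&G1=0&0=0 G3=NOT G3=NOT 1=0 -> 1000

1000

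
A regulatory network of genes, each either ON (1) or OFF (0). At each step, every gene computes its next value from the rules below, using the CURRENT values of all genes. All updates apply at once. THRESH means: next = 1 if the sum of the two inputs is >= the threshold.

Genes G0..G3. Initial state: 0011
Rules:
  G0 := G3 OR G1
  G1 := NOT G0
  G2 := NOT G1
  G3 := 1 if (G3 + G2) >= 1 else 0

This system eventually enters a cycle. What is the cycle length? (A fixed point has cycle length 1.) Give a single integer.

Answer: 1

Derivation:
Step 0: 0011
Step 1: G0=G3|G1=1|0=1 G1=NOT G0=NOT 0=1 G2=NOT G1=NOT 0=1 G3=(1+1>=1)=1 -> 1111
Step 2: G0=G3|G1=1|1=1 G1=NOT G0=NOT 1=0 G2=NOT G1=NOT 1=0 G3=(1+1>=1)=1 -> 1001
Step 3: G0=G3|G1=1|0=1 G1=NOT G0=NOT 1=0 G2=NOT G1=NOT 0=1 G3=(1+0>=1)=1 -> 1011
Step 4: G0=G3|G1=1|0=1 G1=NOT G0=NOT 1=0 G2=NOT G1=NOT 0=1 G3=(1+1>=1)=1 -> 1011
State from step 4 equals state from step 3 -> cycle length 1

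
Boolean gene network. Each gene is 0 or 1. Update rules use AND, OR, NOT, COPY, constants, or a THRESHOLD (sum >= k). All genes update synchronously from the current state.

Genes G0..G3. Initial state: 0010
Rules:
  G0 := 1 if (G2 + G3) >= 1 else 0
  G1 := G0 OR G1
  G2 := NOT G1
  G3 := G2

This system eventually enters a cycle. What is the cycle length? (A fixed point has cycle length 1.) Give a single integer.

Answer: 1

Derivation:
Step 0: 0010
Step 1: G0=(1+0>=1)=1 G1=G0|G1=0|0=0 G2=NOT G1=NOT 0=1 G3=G2=1 -> 1011
Step 2: G0=(1+1>=1)=1 G1=G0|G1=1|0=1 G2=NOT G1=NOT 0=1 G3=G2=1 -> 1111
Step 3: G0=(1+1>=1)=1 G1=G0|G1=1|1=1 G2=NOT G1=NOT 1=0 G3=G2=1 -> 1101
Step 4: G0=(0+1>=1)=1 G1=G0|G1=1|1=1 G2=NOT G1=NOT 1=0 G3=G2=0 -> 1100
Step 5: G0=(0+0>=1)=0 G1=G0|G1=1|1=1 G2=NOT G1=NOT 1=0 G3=G2=0 -> 0100
Step 6: G0=(0+0>=1)=0 G1=G0|G1=0|1=1 G2=NOT G1=NOT 1=0 G3=G2=0 -> 0100
State from step 6 equals state from step 5 -> cycle length 1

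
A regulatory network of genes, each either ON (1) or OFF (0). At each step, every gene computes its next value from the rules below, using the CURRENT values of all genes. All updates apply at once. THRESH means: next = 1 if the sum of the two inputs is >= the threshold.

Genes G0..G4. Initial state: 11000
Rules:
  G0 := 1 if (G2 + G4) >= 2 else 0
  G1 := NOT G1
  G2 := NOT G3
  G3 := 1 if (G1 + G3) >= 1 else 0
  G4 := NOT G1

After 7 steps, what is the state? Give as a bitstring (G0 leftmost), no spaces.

Step 1: G0=(0+0>=2)=0 G1=NOT G1=NOT 1=0 G2=NOT G3=NOT 0=1 G3=(1+0>=1)=1 G4=NOT G1=NOT 1=0 -> 00110
Step 2: G0=(1+0>=2)=0 G1=NOT G1=NOT 0=1 G2=NOT G3=NOT 1=0 G3=(0+1>=1)=1 G4=NOT G1=NOT 0=1 -> 01011
Step 3: G0=(0+1>=2)=0 G1=NOT G1=NOT 1=0 G2=NOT G3=NOT 1=0 G3=(1+1>=1)=1 G4=NOT G1=NOT 1=0 -> 00010
Step 4: G0=(0+0>=2)=0 G1=NOT G1=NOT 0=1 G2=NOT G3=NOT 1=0 G3=(0+1>=1)=1 G4=NOT G1=NOT 0=1 -> 01011
Step 5: G0=(0+1>=2)=0 G1=NOT G1=NOT 1=0 G2=NOT G3=NOT 1=0 G3=(1+1>=1)=1 G4=NOT G1=NOT 1=0 -> 00010
Step 6: G0=(0+0>=2)=0 G1=NOT G1=NOT 0=1 G2=NOT G3=NOT 1=0 G3=(0+1>=1)=1 G4=NOT G1=NOT 0=1 -> 01011
Step 7: G0=(0+1>=2)=0 G1=NOT G1=NOT 1=0 G2=NOT G3=NOT 1=0 G3=(1+1>=1)=1 G4=NOT G1=NOT 1=0 -> 00010

00010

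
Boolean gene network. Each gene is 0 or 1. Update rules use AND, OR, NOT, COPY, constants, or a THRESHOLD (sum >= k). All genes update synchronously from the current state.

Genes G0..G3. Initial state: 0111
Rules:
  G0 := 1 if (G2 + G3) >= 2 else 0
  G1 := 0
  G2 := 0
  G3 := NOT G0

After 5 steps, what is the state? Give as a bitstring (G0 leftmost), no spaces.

Step 1: G0=(1+1>=2)=1 G1=0(const) G2=0(const) G3=NOT G0=NOT 0=1 -> 1001
Step 2: G0=(0+1>=2)=0 G1=0(const) G2=0(const) G3=NOT G0=NOT 1=0 -> 0000
Step 3: G0=(0+0>=2)=0 G1=0(const) G2=0(const) G3=NOT G0=NOT 0=1 -> 0001
Step 4: G0=(0+1>=2)=0 G1=0(const) G2=0(const) G3=NOT G0=NOT 0=1 -> 0001
Step 5: G0=(0+1>=2)=0 G1=0(const) G2=0(const) G3=NOT G0=NOT 0=1 -> 0001

0001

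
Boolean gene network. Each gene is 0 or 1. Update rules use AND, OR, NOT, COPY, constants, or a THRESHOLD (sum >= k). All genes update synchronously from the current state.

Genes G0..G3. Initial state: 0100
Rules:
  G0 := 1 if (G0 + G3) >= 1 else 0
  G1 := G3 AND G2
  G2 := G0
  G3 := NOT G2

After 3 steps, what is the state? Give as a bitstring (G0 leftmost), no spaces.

Step 1: G0=(0+0>=1)=0 G1=G3&G2=0&0=0 G2=G0=0 G3=NOT G2=NOT 0=1 -> 0001
Step 2: G0=(0+1>=1)=1 G1=G3&G2=1&0=0 G2=G0=0 G3=NOT G2=NOT 0=1 -> 1001
Step 3: G0=(1+1>=1)=1 G1=G3&G2=1&0=0 G2=G0=1 G3=NOT G2=NOT 0=1 -> 1011

1011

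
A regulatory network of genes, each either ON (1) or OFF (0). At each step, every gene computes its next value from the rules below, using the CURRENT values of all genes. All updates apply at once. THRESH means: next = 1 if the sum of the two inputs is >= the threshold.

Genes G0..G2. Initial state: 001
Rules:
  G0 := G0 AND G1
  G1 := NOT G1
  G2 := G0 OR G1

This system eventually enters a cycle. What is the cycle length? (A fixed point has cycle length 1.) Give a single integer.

Answer: 2

Derivation:
Step 0: 001
Step 1: G0=G0&G1=0&0=0 G1=NOT G1=NOT 0=1 G2=G0|G1=0|0=0 -> 010
Step 2: G0=G0&G1=0&1=0 G1=NOT G1=NOT 1=0 G2=G0|G1=0|1=1 -> 001
State from step 2 equals state from step 0 -> cycle length 2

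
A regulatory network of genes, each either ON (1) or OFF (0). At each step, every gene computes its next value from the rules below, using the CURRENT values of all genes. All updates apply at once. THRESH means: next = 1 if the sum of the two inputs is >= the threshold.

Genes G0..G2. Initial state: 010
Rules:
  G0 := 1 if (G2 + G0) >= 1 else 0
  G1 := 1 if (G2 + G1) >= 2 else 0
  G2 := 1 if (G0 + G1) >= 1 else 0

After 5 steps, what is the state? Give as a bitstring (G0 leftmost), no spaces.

Step 1: G0=(0+0>=1)=0 G1=(0+1>=2)=0 G2=(0+1>=1)=1 -> 001
Step 2: G0=(1+0>=1)=1 G1=(1+0>=2)=0 G2=(0+0>=1)=0 -> 100
Step 3: G0=(0+1>=1)=1 G1=(0+0>=2)=0 G2=(1+0>=1)=1 -> 101
Step 4: G0=(1+1>=1)=1 G1=(1+0>=2)=0 G2=(1+0>=1)=1 -> 101
Step 5: G0=(1+1>=1)=1 G1=(1+0>=2)=0 G2=(1+0>=1)=1 -> 101

101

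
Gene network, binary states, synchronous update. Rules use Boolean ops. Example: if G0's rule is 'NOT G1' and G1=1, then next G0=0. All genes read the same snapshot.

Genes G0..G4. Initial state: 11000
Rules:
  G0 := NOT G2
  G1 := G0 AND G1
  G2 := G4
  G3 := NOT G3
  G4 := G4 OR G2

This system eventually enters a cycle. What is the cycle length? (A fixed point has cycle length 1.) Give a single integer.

Step 0: 11000
Step 1: G0=NOT G2=NOT 0=1 G1=G0&G1=1&1=1 G2=G4=0 G3=NOT G3=NOT 0=1 G4=G4|G2=0|0=0 -> 11010
Step 2: G0=NOT G2=NOT 0=1 G1=G0&G1=1&1=1 G2=G4=0 G3=NOT G3=NOT 1=0 G4=G4|G2=0|0=0 -> 11000
State from step 2 equals state from step 0 -> cycle length 2

Answer: 2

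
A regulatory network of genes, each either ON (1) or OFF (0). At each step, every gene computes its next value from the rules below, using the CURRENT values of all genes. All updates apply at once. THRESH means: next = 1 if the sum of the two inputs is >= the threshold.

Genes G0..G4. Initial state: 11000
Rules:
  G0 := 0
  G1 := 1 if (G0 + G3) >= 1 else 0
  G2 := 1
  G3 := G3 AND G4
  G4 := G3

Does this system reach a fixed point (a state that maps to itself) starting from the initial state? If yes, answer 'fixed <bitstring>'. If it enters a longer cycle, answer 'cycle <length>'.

Answer: fixed 00100

Derivation:
Step 0: 11000
Step 1: G0=0(const) G1=(1+0>=1)=1 G2=1(const) G3=G3&G4=0&0=0 G4=G3=0 -> 01100
Step 2: G0=0(const) G1=(0+0>=1)=0 G2=1(const) G3=G3&G4=0&0=0 G4=G3=0 -> 00100
Step 3: G0=0(const) G1=(0+0>=1)=0 G2=1(const) G3=G3&G4=0&0=0 G4=G3=0 -> 00100
Fixed point reached at step 2: 00100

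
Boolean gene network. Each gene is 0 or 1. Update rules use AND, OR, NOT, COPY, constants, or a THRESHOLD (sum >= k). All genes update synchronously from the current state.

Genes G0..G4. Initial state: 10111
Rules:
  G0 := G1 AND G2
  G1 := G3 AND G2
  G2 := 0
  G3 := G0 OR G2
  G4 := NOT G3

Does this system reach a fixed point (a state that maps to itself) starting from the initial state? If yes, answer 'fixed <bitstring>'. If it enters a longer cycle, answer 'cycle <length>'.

Step 0: 10111
Step 1: G0=G1&G2=0&1=0 G1=G3&G2=1&1=1 G2=0(const) G3=G0|G2=1|1=1 G4=NOT G3=NOT 1=0 -> 01010
Step 2: G0=G1&G2=1&0=0 G1=G3&G2=1&0=0 G2=0(const) G3=G0|G2=0|0=0 G4=NOT G3=NOT 1=0 -> 00000
Step 3: G0=G1&G2=0&0=0 G1=G3&G2=0&0=0 G2=0(const) G3=G0|G2=0|0=0 G4=NOT G3=NOT 0=1 -> 00001
Step 4: G0=G1&G2=0&0=0 G1=G3&G2=0&0=0 G2=0(const) G3=G0|G2=0|0=0 G4=NOT G3=NOT 0=1 -> 00001
Fixed point reached at step 3: 00001

Answer: fixed 00001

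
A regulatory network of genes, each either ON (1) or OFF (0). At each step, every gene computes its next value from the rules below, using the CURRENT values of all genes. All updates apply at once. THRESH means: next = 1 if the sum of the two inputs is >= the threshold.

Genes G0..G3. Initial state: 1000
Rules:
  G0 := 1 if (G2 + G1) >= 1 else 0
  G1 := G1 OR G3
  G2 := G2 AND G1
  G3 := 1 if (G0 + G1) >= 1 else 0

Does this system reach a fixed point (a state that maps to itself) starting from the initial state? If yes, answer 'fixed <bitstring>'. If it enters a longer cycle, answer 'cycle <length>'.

Answer: fixed 1101

Derivation:
Step 0: 1000
Step 1: G0=(0+0>=1)=0 G1=G1|G3=0|0=0 G2=G2&G1=0&0=0 G3=(1+0>=1)=1 -> 0001
Step 2: G0=(0+0>=1)=0 G1=G1|G3=0|1=1 G2=G2&G1=0&0=0 G3=(0+0>=1)=0 -> 0100
Step 3: G0=(0+1>=1)=1 G1=G1|G3=1|0=1 G2=G2&G1=0&1=0 G3=(0+1>=1)=1 -> 1101
Step 4: G0=(0+1>=1)=1 G1=G1|G3=1|1=1 G2=G2&G1=0&1=0 G3=(1+1>=1)=1 -> 1101
Fixed point reached at step 3: 1101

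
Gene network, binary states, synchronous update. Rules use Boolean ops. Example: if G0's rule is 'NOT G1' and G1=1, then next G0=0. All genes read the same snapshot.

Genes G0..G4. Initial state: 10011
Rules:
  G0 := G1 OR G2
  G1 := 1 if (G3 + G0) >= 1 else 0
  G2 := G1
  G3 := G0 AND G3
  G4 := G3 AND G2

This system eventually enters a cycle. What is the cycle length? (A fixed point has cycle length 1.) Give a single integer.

Answer: 1

Derivation:
Step 0: 10011
Step 1: G0=G1|G2=0|0=0 G1=(1+1>=1)=1 G2=G1=0 G3=G0&G3=1&1=1 G4=G3&G2=1&0=0 -> 01010
Step 2: G0=G1|G2=1|0=1 G1=(1+0>=1)=1 G2=G1=1 G3=G0&G3=0&1=0 G4=G3&G2=1&0=0 -> 11100
Step 3: G0=G1|G2=1|1=1 G1=(0+1>=1)=1 G2=G1=1 G3=G0&G3=1&0=0 G4=G3&G2=0&1=0 -> 11100
State from step 3 equals state from step 2 -> cycle length 1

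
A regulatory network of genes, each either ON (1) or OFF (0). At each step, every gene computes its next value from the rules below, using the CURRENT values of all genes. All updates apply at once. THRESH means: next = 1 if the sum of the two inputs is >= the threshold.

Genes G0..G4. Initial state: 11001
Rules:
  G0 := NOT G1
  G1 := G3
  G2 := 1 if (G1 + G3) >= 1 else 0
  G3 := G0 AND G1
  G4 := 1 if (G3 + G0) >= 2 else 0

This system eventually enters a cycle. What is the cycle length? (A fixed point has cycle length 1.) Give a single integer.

Step 0: 11001
Step 1: G0=NOT G1=NOT 1=0 G1=G3=0 G2=(1+0>=1)=1 G3=G0&G1=1&1=1 G4=(0+1>=2)=0 -> 00110
Step 2: G0=NOT G1=NOT 0=1 G1=G3=1 G2=(0+1>=1)=1 G3=G0&G1=0&0=0 G4=(1+0>=2)=0 -> 11100
Step 3: G0=NOT G1=NOT 1=0 G1=G3=0 G2=(1+0>=1)=1 G3=G0&G1=1&1=1 G4=(0+1>=2)=0 -> 00110
State from step 3 equals state from step 1 -> cycle length 2

Answer: 2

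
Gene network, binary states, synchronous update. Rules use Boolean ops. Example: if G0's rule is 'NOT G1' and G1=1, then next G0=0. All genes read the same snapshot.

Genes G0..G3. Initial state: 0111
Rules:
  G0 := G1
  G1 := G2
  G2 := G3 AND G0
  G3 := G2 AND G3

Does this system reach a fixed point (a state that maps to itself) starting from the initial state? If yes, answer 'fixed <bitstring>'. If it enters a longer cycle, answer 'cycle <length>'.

Step 0: 0111
Step 1: G0=G1=1 G1=G2=1 G2=G3&G0=1&0=0 G3=G2&G3=1&1=1 -> 1101
Step 2: G0=G1=1 G1=G2=0 G2=G3&G0=1&1=1 G3=G2&G3=0&1=0 -> 1010
Step 3: G0=G1=0 G1=G2=1 G2=G3&G0=0&1=0 G3=G2&G3=1&0=0 -> 0100
Step 4: G0=G1=1 G1=G2=0 G2=G3&G0=0&0=0 G3=G2&G3=0&0=0 -> 1000
Step 5: G0=G1=0 G1=G2=0 G2=G3&G0=0&1=0 G3=G2&G3=0&0=0 -> 0000
Step 6: G0=G1=0 G1=G2=0 G2=G3&G0=0&0=0 G3=G2&G3=0&0=0 -> 0000
Fixed point reached at step 5: 0000

Answer: fixed 0000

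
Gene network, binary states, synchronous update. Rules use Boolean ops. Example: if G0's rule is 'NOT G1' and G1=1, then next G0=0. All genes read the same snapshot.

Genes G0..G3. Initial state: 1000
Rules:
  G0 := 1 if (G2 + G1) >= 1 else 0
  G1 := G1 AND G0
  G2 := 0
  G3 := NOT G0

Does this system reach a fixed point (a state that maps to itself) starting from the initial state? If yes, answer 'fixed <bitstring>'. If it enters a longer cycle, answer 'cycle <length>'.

Step 0: 1000
Step 1: G0=(0+0>=1)=0 G1=G1&G0=0&1=0 G2=0(const) G3=NOT G0=NOT 1=0 -> 0000
Step 2: G0=(0+0>=1)=0 G1=G1&G0=0&0=0 G2=0(const) G3=NOT G0=NOT 0=1 -> 0001
Step 3: G0=(0+0>=1)=0 G1=G1&G0=0&0=0 G2=0(const) G3=NOT G0=NOT 0=1 -> 0001
Fixed point reached at step 2: 0001

Answer: fixed 0001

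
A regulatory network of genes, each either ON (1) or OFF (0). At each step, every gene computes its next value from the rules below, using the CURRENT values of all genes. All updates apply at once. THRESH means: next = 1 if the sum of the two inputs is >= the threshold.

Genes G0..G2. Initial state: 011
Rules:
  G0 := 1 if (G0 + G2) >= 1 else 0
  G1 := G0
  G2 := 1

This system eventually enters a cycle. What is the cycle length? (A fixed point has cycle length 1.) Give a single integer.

Step 0: 011
Step 1: G0=(0+1>=1)=1 G1=G0=0 G2=1(const) -> 101
Step 2: G0=(1+1>=1)=1 G1=G0=1 G2=1(const) -> 111
Step 3: G0=(1+1>=1)=1 G1=G0=1 G2=1(const) -> 111
State from step 3 equals state from step 2 -> cycle length 1

Answer: 1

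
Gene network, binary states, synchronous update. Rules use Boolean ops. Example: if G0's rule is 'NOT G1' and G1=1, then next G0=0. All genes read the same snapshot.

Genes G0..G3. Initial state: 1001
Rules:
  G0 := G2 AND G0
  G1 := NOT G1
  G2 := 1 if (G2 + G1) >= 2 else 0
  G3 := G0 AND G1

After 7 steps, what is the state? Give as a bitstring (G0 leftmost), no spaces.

Step 1: G0=G2&G0=0&1=0 G1=NOT G1=NOT 0=1 G2=(0+0>=2)=0 G3=G0&G1=1&0=0 -> 0100
Step 2: G0=G2&G0=0&0=0 G1=NOT G1=NOT 1=0 G2=(0+1>=2)=0 G3=G0&G1=0&1=0 -> 0000
Step 3: G0=G2&G0=0&0=0 G1=NOT G1=NOT 0=1 G2=(0+0>=2)=0 G3=G0&G1=0&0=0 -> 0100
Step 4: G0=G2&G0=0&0=0 G1=NOT G1=NOT 1=0 G2=(0+1>=2)=0 G3=G0&G1=0&1=0 -> 0000
Step 5: G0=G2&G0=0&0=0 G1=NOT G1=NOT 0=1 G2=(0+0>=2)=0 G3=G0&G1=0&0=0 -> 0100
Step 6: G0=G2&G0=0&0=0 G1=NOT G1=NOT 1=0 G2=(0+1>=2)=0 G3=G0&G1=0&1=0 -> 0000
Step 7: G0=G2&G0=0&0=0 G1=NOT G1=NOT 0=1 G2=(0+0>=2)=0 G3=G0&G1=0&0=0 -> 0100

0100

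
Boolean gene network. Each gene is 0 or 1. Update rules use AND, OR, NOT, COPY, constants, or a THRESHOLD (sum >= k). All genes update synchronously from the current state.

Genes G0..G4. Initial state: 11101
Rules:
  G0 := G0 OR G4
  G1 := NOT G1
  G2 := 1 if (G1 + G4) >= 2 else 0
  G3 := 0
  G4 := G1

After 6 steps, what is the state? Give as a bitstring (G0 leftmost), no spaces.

Step 1: G0=G0|G4=1|1=1 G1=NOT G1=NOT 1=0 G2=(1+1>=2)=1 G3=0(const) G4=G1=1 -> 10101
Step 2: G0=G0|G4=1|1=1 G1=NOT G1=NOT 0=1 G2=(0+1>=2)=0 G3=0(const) G4=G1=0 -> 11000
Step 3: G0=G0|G4=1|0=1 G1=NOT G1=NOT 1=0 G2=(1+0>=2)=0 G3=0(const) G4=G1=1 -> 10001
Step 4: G0=G0|G4=1|1=1 G1=NOT G1=NOT 0=1 G2=(0+1>=2)=0 G3=0(const) G4=G1=0 -> 11000
Step 5: G0=G0|G4=1|0=1 G1=NOT G1=NOT 1=0 G2=(1+0>=2)=0 G3=0(const) G4=G1=1 -> 10001
Step 6: G0=G0|G4=1|1=1 G1=NOT G1=NOT 0=1 G2=(0+1>=2)=0 G3=0(const) G4=G1=0 -> 11000

11000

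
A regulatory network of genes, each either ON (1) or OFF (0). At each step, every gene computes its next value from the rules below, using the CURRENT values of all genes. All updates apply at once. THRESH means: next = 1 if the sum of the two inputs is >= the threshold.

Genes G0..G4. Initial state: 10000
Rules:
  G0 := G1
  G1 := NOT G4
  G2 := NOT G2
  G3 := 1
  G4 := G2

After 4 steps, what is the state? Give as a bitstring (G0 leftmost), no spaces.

Step 1: G0=G1=0 G1=NOT G4=NOT 0=1 G2=NOT G2=NOT 0=1 G3=1(const) G4=G2=0 -> 01110
Step 2: G0=G1=1 G1=NOT G4=NOT 0=1 G2=NOT G2=NOT 1=0 G3=1(const) G4=G2=1 -> 11011
Step 3: G0=G1=1 G1=NOT G4=NOT 1=0 G2=NOT G2=NOT 0=1 G3=1(const) G4=G2=0 -> 10110
Step 4: G0=G1=0 G1=NOT G4=NOT 0=1 G2=NOT G2=NOT 1=0 G3=1(const) G4=G2=1 -> 01011

01011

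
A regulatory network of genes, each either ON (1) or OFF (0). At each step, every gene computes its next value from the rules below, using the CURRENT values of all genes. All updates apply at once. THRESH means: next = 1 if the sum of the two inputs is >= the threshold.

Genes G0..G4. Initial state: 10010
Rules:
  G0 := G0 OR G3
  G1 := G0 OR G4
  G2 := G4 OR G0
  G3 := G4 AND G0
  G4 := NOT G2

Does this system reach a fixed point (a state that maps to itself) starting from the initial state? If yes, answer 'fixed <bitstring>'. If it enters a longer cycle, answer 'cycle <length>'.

Step 0: 10010
Step 1: G0=G0|G3=1|1=1 G1=G0|G4=1|0=1 G2=G4|G0=0|1=1 G3=G4&G0=0&1=0 G4=NOT G2=NOT 0=1 -> 11101
Step 2: G0=G0|G3=1|0=1 G1=G0|G4=1|1=1 G2=G4|G0=1|1=1 G3=G4&G0=1&1=1 G4=NOT G2=NOT 1=0 -> 11110
Step 3: G0=G0|G3=1|1=1 G1=G0|G4=1|0=1 G2=G4|G0=0|1=1 G3=G4&G0=0&1=0 G4=NOT G2=NOT 1=0 -> 11100
Step 4: G0=G0|G3=1|0=1 G1=G0|G4=1|0=1 G2=G4|G0=0|1=1 G3=G4&G0=0&1=0 G4=NOT G2=NOT 1=0 -> 11100
Fixed point reached at step 3: 11100

Answer: fixed 11100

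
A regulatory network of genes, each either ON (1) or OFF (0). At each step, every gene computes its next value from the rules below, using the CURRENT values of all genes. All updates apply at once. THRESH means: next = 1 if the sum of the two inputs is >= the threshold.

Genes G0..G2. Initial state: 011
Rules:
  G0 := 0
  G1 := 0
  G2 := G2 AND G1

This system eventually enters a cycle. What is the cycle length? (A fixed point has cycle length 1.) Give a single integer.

Answer: 1

Derivation:
Step 0: 011
Step 1: G0=0(const) G1=0(const) G2=G2&G1=1&1=1 -> 001
Step 2: G0=0(const) G1=0(const) G2=G2&G1=1&0=0 -> 000
Step 3: G0=0(const) G1=0(const) G2=G2&G1=0&0=0 -> 000
State from step 3 equals state from step 2 -> cycle length 1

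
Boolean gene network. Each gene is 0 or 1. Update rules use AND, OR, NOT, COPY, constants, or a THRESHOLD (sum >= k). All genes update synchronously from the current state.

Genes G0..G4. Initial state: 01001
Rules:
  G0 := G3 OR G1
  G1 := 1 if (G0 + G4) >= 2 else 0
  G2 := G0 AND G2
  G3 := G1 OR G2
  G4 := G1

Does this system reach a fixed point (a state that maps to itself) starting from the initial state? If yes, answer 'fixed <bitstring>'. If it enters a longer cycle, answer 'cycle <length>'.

Answer: cycle 2

Derivation:
Step 0: 01001
Step 1: G0=G3|G1=0|1=1 G1=(0+1>=2)=0 G2=G0&G2=0&0=0 G3=G1|G2=1|0=1 G4=G1=1 -> 10011
Step 2: G0=G3|G1=1|0=1 G1=(1+1>=2)=1 G2=G0&G2=1&0=0 G3=G1|G2=0|0=0 G4=G1=0 -> 11000
Step 3: G0=G3|G1=0|1=1 G1=(1+0>=2)=0 G2=G0&G2=1&0=0 G3=G1|G2=1|0=1 G4=G1=1 -> 10011
Cycle of length 2 starting at step 1 -> no fixed point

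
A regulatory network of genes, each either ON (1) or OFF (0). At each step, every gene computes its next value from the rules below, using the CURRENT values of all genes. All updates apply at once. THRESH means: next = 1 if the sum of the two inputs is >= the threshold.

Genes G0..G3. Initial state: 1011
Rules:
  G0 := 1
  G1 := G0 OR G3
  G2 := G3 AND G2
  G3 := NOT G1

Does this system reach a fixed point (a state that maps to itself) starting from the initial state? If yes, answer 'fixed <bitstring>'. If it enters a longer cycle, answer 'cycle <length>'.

Answer: fixed 1100

Derivation:
Step 0: 1011
Step 1: G0=1(const) G1=G0|G3=1|1=1 G2=G3&G2=1&1=1 G3=NOT G1=NOT 0=1 -> 1111
Step 2: G0=1(const) G1=G0|G3=1|1=1 G2=G3&G2=1&1=1 G3=NOT G1=NOT 1=0 -> 1110
Step 3: G0=1(const) G1=G0|G3=1|0=1 G2=G3&G2=0&1=0 G3=NOT G1=NOT 1=0 -> 1100
Step 4: G0=1(const) G1=G0|G3=1|0=1 G2=G3&G2=0&0=0 G3=NOT G1=NOT 1=0 -> 1100
Fixed point reached at step 3: 1100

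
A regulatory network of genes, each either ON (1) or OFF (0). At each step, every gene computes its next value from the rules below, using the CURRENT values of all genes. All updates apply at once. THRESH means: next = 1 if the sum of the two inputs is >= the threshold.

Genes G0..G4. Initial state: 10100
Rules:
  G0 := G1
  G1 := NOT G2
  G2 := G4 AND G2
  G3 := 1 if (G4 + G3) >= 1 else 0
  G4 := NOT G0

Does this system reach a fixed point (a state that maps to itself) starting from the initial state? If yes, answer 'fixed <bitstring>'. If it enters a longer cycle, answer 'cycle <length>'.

Answer: fixed 11010

Derivation:
Step 0: 10100
Step 1: G0=G1=0 G1=NOT G2=NOT 1=0 G2=G4&G2=0&1=0 G3=(0+0>=1)=0 G4=NOT G0=NOT 1=0 -> 00000
Step 2: G0=G1=0 G1=NOT G2=NOT 0=1 G2=G4&G2=0&0=0 G3=(0+0>=1)=0 G4=NOT G0=NOT 0=1 -> 01001
Step 3: G0=G1=1 G1=NOT G2=NOT 0=1 G2=G4&G2=1&0=0 G3=(1+0>=1)=1 G4=NOT G0=NOT 0=1 -> 11011
Step 4: G0=G1=1 G1=NOT G2=NOT 0=1 G2=G4&G2=1&0=0 G3=(1+1>=1)=1 G4=NOT G0=NOT 1=0 -> 11010
Step 5: G0=G1=1 G1=NOT G2=NOT 0=1 G2=G4&G2=0&0=0 G3=(0+1>=1)=1 G4=NOT G0=NOT 1=0 -> 11010
Fixed point reached at step 4: 11010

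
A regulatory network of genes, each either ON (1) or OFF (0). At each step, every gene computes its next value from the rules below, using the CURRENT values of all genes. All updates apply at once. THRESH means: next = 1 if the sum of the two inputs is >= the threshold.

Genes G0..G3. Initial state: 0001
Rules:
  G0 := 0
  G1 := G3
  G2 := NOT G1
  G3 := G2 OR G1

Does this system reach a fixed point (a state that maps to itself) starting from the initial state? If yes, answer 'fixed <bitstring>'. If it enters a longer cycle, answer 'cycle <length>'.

Answer: cycle 2

Derivation:
Step 0: 0001
Step 1: G0=0(const) G1=G3=1 G2=NOT G1=NOT 0=1 G3=G2|G1=0|0=0 -> 0110
Step 2: G0=0(const) G1=G3=0 G2=NOT G1=NOT 1=0 G3=G2|G1=1|1=1 -> 0001
Cycle of length 2 starting at step 0 -> no fixed point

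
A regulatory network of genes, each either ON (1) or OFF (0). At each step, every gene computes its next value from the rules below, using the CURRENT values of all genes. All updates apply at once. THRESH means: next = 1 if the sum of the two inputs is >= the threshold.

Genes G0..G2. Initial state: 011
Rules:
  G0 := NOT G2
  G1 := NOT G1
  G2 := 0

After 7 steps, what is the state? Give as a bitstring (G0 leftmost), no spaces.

Step 1: G0=NOT G2=NOT 1=0 G1=NOT G1=NOT 1=0 G2=0(const) -> 000
Step 2: G0=NOT G2=NOT 0=1 G1=NOT G1=NOT 0=1 G2=0(const) -> 110
Step 3: G0=NOT G2=NOT 0=1 G1=NOT G1=NOT 1=0 G2=0(const) -> 100
Step 4: G0=NOT G2=NOT 0=1 G1=NOT G1=NOT 0=1 G2=0(const) -> 110
Step 5: G0=NOT G2=NOT 0=1 G1=NOT G1=NOT 1=0 G2=0(const) -> 100
Step 6: G0=NOT G2=NOT 0=1 G1=NOT G1=NOT 0=1 G2=0(const) -> 110
Step 7: G0=NOT G2=NOT 0=1 G1=NOT G1=NOT 1=0 G2=0(const) -> 100

100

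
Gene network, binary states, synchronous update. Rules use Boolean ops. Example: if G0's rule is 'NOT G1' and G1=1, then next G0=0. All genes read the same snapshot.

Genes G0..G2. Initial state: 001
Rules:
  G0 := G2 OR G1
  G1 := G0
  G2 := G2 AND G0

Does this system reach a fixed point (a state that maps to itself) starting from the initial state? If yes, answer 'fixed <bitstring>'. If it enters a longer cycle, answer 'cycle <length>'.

Step 0: 001
Step 1: G0=G2|G1=1|0=1 G1=G0=0 G2=G2&G0=1&0=0 -> 100
Step 2: G0=G2|G1=0|0=0 G1=G0=1 G2=G2&G0=0&1=0 -> 010
Step 3: G0=G2|G1=0|1=1 G1=G0=0 G2=G2&G0=0&0=0 -> 100
Cycle of length 2 starting at step 1 -> no fixed point

Answer: cycle 2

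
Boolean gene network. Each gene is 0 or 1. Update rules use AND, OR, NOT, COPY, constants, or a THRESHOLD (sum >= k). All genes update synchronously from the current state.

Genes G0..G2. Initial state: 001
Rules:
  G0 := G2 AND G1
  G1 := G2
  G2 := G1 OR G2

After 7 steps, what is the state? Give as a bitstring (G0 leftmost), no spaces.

Step 1: G0=G2&G1=1&0=0 G1=G2=1 G2=G1|G2=0|1=1 -> 011
Step 2: G0=G2&G1=1&1=1 G1=G2=1 G2=G1|G2=1|1=1 -> 111
Step 3: G0=G2&G1=1&1=1 G1=G2=1 G2=G1|G2=1|1=1 -> 111
Step 4: G0=G2&G1=1&1=1 G1=G2=1 G2=G1|G2=1|1=1 -> 111
Step 5: G0=G2&G1=1&1=1 G1=G2=1 G2=G1|G2=1|1=1 -> 111
Step 6: G0=G2&G1=1&1=1 G1=G2=1 G2=G1|G2=1|1=1 -> 111
Step 7: G0=G2&G1=1&1=1 G1=G2=1 G2=G1|G2=1|1=1 -> 111

111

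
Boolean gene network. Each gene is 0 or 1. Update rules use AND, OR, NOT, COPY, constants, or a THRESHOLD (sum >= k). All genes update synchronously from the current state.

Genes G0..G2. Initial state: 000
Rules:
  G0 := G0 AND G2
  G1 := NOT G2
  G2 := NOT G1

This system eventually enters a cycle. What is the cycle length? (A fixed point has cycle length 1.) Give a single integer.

Answer: 2

Derivation:
Step 0: 000
Step 1: G0=G0&G2=0&0=0 G1=NOT G2=NOT 0=1 G2=NOT G1=NOT 0=1 -> 011
Step 2: G0=G0&G2=0&1=0 G1=NOT G2=NOT 1=0 G2=NOT G1=NOT 1=0 -> 000
State from step 2 equals state from step 0 -> cycle length 2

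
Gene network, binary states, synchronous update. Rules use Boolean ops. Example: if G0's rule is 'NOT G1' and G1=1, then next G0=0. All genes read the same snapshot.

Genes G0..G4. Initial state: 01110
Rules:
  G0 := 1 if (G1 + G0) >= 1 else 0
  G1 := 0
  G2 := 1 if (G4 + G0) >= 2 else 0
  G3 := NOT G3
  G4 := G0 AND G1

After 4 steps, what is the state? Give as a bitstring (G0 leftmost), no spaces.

Step 1: G0=(1+0>=1)=1 G1=0(const) G2=(0+0>=2)=0 G3=NOT G3=NOT 1=0 G4=G0&G1=0&1=0 -> 10000
Step 2: G0=(0+1>=1)=1 G1=0(const) G2=(0+1>=2)=0 G3=NOT G3=NOT 0=1 G4=G0&G1=1&0=0 -> 10010
Step 3: G0=(0+1>=1)=1 G1=0(const) G2=(0+1>=2)=0 G3=NOT G3=NOT 1=0 G4=G0&G1=1&0=0 -> 10000
Step 4: G0=(0+1>=1)=1 G1=0(const) G2=(0+1>=2)=0 G3=NOT G3=NOT 0=1 G4=G0&G1=1&0=0 -> 10010

10010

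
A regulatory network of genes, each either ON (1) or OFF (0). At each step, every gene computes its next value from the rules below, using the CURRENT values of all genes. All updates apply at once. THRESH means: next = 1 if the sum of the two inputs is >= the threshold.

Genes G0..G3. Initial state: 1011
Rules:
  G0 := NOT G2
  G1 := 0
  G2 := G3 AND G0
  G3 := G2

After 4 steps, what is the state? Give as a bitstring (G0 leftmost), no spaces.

Step 1: G0=NOT G2=NOT 1=0 G1=0(const) G2=G3&G0=1&1=1 G3=G2=1 -> 0011
Step 2: G0=NOT G2=NOT 1=0 G1=0(const) G2=G3&G0=1&0=0 G3=G2=1 -> 0001
Step 3: G0=NOT G2=NOT 0=1 G1=0(const) G2=G3&G0=1&0=0 G3=G2=0 -> 1000
Step 4: G0=NOT G2=NOT 0=1 G1=0(const) G2=G3&G0=0&1=0 G3=G2=0 -> 1000

1000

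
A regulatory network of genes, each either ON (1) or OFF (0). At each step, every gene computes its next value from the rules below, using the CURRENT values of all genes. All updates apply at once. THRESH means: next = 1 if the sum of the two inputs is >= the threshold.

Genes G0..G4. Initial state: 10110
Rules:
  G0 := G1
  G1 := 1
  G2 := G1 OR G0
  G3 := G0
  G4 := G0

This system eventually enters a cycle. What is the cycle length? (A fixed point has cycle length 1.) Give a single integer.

Step 0: 10110
Step 1: G0=G1=0 G1=1(const) G2=G1|G0=0|1=1 G3=G0=1 G4=G0=1 -> 01111
Step 2: G0=G1=1 G1=1(const) G2=G1|G0=1|0=1 G3=G0=0 G4=G0=0 -> 11100
Step 3: G0=G1=1 G1=1(const) G2=G1|G0=1|1=1 G3=G0=1 G4=G0=1 -> 11111
Step 4: G0=G1=1 G1=1(const) G2=G1|G0=1|1=1 G3=G0=1 G4=G0=1 -> 11111
State from step 4 equals state from step 3 -> cycle length 1

Answer: 1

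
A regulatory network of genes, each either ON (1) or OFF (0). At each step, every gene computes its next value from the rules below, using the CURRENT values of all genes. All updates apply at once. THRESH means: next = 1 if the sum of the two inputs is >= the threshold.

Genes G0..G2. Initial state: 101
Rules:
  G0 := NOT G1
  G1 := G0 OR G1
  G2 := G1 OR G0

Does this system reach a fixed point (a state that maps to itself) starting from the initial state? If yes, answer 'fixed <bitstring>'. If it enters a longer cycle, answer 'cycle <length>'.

Step 0: 101
Step 1: G0=NOT G1=NOT 0=1 G1=G0|G1=1|0=1 G2=G1|G0=0|1=1 -> 111
Step 2: G0=NOT G1=NOT 1=0 G1=G0|G1=1|1=1 G2=G1|G0=1|1=1 -> 011
Step 3: G0=NOT G1=NOT 1=0 G1=G0|G1=0|1=1 G2=G1|G0=1|0=1 -> 011
Fixed point reached at step 2: 011

Answer: fixed 011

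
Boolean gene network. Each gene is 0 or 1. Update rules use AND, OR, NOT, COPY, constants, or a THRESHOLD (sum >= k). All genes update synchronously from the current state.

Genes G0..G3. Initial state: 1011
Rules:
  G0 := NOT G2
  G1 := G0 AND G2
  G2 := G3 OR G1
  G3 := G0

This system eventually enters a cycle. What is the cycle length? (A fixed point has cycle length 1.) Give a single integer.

Step 0: 1011
Step 1: G0=NOT G2=NOT 1=0 G1=G0&G2=1&1=1 G2=G3|G1=1|0=1 G3=G0=1 -> 0111
Step 2: G0=NOT G2=NOT 1=0 G1=G0&G2=0&1=0 G2=G3|G1=1|1=1 G3=G0=0 -> 0010
Step 3: G0=NOT G2=NOT 1=0 G1=G0&G2=0&1=0 G2=G3|G1=0|0=0 G3=G0=0 -> 0000
Step 4: G0=NOT G2=NOT 0=1 G1=G0&G2=0&0=0 G2=G3|G1=0|0=0 G3=G0=0 -> 1000
Step 5: G0=NOT G2=NOT 0=1 G1=G0&G2=1&0=0 G2=G3|G1=0|0=0 G3=G0=1 -> 1001
Step 6: G0=NOT G2=NOT 0=1 G1=G0&G2=1&0=0 G2=G3|G1=1|0=1 G3=G0=1 -> 1011
State from step 6 equals state from step 0 -> cycle length 6

Answer: 6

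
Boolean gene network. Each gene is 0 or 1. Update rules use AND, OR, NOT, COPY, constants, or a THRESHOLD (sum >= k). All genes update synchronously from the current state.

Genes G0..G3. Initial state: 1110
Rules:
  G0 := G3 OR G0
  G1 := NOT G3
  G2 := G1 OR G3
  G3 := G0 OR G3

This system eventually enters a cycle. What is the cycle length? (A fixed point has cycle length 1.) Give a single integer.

Answer: 1

Derivation:
Step 0: 1110
Step 1: G0=G3|G0=0|1=1 G1=NOT G3=NOT 0=1 G2=G1|G3=1|0=1 G3=G0|G3=1|0=1 -> 1111
Step 2: G0=G3|G0=1|1=1 G1=NOT G3=NOT 1=0 G2=G1|G3=1|1=1 G3=G0|G3=1|1=1 -> 1011
Step 3: G0=G3|G0=1|1=1 G1=NOT G3=NOT 1=0 G2=G1|G3=0|1=1 G3=G0|G3=1|1=1 -> 1011
State from step 3 equals state from step 2 -> cycle length 1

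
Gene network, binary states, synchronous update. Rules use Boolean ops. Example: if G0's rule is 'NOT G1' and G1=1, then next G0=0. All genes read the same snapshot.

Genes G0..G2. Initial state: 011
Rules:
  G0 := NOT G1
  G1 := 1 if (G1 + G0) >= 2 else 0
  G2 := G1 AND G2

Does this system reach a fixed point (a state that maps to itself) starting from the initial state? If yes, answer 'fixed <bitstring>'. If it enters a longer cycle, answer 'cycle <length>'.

Step 0: 011
Step 1: G0=NOT G1=NOT 1=0 G1=(1+0>=2)=0 G2=G1&G2=1&1=1 -> 001
Step 2: G0=NOT G1=NOT 0=1 G1=(0+0>=2)=0 G2=G1&G2=0&1=0 -> 100
Step 3: G0=NOT G1=NOT 0=1 G1=(0+1>=2)=0 G2=G1&G2=0&0=0 -> 100
Fixed point reached at step 2: 100

Answer: fixed 100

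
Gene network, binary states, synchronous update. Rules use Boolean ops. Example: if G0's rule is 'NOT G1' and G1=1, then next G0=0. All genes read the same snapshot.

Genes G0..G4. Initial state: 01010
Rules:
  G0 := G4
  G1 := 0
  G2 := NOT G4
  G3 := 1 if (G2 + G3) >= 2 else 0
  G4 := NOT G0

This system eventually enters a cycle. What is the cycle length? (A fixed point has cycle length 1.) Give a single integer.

Step 0: 01010
Step 1: G0=G4=0 G1=0(const) G2=NOT G4=NOT 0=1 G3=(0+1>=2)=0 G4=NOT G0=NOT 0=1 -> 00101
Step 2: G0=G4=1 G1=0(const) G2=NOT G4=NOT 1=0 G3=(1+0>=2)=0 G4=NOT G0=NOT 0=1 -> 10001
Step 3: G0=G4=1 G1=0(const) G2=NOT G4=NOT 1=0 G3=(0+0>=2)=0 G4=NOT G0=NOT 1=0 -> 10000
Step 4: G0=G4=0 G1=0(const) G2=NOT G4=NOT 0=1 G3=(0+0>=2)=0 G4=NOT G0=NOT 1=0 -> 00100
Step 5: G0=G4=0 G1=0(const) G2=NOT G4=NOT 0=1 G3=(1+0>=2)=0 G4=NOT G0=NOT 0=1 -> 00101
State from step 5 equals state from step 1 -> cycle length 4

Answer: 4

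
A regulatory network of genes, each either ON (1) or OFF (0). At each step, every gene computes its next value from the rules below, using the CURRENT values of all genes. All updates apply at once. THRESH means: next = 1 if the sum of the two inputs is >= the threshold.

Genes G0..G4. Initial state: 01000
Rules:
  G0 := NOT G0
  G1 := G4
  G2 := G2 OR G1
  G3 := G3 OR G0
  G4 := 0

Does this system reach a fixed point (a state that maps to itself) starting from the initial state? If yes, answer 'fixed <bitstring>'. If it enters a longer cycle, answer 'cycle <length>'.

Step 0: 01000
Step 1: G0=NOT G0=NOT 0=1 G1=G4=0 G2=G2|G1=0|1=1 G3=G3|G0=0|0=0 G4=0(const) -> 10100
Step 2: G0=NOT G0=NOT 1=0 G1=G4=0 G2=G2|G1=1|0=1 G3=G3|G0=0|1=1 G4=0(const) -> 00110
Step 3: G0=NOT G0=NOT 0=1 G1=G4=0 G2=G2|G1=1|0=1 G3=G3|G0=1|0=1 G4=0(const) -> 10110
Step 4: G0=NOT G0=NOT 1=0 G1=G4=0 G2=G2|G1=1|0=1 G3=G3|G0=1|1=1 G4=0(const) -> 00110
Cycle of length 2 starting at step 2 -> no fixed point

Answer: cycle 2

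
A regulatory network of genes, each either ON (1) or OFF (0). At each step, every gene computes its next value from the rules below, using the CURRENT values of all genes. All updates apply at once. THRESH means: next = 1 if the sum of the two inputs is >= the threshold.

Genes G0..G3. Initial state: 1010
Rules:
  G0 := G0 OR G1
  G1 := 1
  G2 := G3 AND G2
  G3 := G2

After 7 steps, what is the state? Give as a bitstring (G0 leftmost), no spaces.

Step 1: G0=G0|G1=1|0=1 G1=1(const) G2=G3&G2=0&1=0 G3=G2=1 -> 1101
Step 2: G0=G0|G1=1|1=1 G1=1(const) G2=G3&G2=1&0=0 G3=G2=0 -> 1100
Step 3: G0=G0|G1=1|1=1 G1=1(const) G2=G3&G2=0&0=0 G3=G2=0 -> 1100
Step 4: G0=G0|G1=1|1=1 G1=1(const) G2=G3&G2=0&0=0 G3=G2=0 -> 1100
Step 5: G0=G0|G1=1|1=1 G1=1(const) G2=G3&G2=0&0=0 G3=G2=0 -> 1100
Step 6: G0=G0|G1=1|1=1 G1=1(const) G2=G3&G2=0&0=0 G3=G2=0 -> 1100
Step 7: G0=G0|G1=1|1=1 G1=1(const) G2=G3&G2=0&0=0 G3=G2=0 -> 1100

1100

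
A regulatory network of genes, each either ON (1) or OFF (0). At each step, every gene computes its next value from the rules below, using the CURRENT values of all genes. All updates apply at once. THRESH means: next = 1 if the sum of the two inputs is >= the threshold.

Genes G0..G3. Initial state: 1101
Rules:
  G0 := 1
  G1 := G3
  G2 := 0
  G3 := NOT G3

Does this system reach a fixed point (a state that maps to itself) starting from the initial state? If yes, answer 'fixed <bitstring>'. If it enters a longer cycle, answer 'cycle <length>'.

Step 0: 1101
Step 1: G0=1(const) G1=G3=1 G2=0(const) G3=NOT G3=NOT 1=0 -> 1100
Step 2: G0=1(const) G1=G3=0 G2=0(const) G3=NOT G3=NOT 0=1 -> 1001
Step 3: G0=1(const) G1=G3=1 G2=0(const) G3=NOT G3=NOT 1=0 -> 1100
Cycle of length 2 starting at step 1 -> no fixed point

Answer: cycle 2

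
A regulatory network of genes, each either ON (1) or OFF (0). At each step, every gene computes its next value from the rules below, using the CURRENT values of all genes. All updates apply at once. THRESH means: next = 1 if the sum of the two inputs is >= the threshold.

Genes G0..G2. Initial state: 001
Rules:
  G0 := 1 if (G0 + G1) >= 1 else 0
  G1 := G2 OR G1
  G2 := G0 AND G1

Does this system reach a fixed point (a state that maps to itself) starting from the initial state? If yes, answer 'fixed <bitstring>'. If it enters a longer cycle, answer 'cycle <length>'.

Step 0: 001
Step 1: G0=(0+0>=1)=0 G1=G2|G1=1|0=1 G2=G0&G1=0&0=0 -> 010
Step 2: G0=(0+1>=1)=1 G1=G2|G1=0|1=1 G2=G0&G1=0&1=0 -> 110
Step 3: G0=(1+1>=1)=1 G1=G2|G1=0|1=1 G2=G0&G1=1&1=1 -> 111
Step 4: G0=(1+1>=1)=1 G1=G2|G1=1|1=1 G2=G0&G1=1&1=1 -> 111
Fixed point reached at step 3: 111

Answer: fixed 111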